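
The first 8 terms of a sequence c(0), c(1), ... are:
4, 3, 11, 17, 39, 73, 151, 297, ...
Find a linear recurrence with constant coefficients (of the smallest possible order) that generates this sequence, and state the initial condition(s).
Look for the lowest-order linear relation among consecutive terms.
Observation: c(n) - 1·c(n-1) - (2)·c(n-2) = 0 holds for the shown terms, and no order-1 relation c(n) = α·c(n-1) + β fits.
Check at n=3: 1·11 + (2)·3 = 17. ✓

c(n) = c(n-1) + 2c(n-2), c(0) = 4, c(1) = 3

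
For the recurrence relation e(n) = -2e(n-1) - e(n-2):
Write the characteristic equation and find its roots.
Substitute e(n) = rⁿ and divide through by rⁿ⁻²: r² + 2r + 1 = 0
Factor: (r + 1)² = 0, so r = -1 (double root).
General solution: e(n) = (A + Bn)·(-1)ⁿ

Characteristic: r² + 2r + 1 = 0, Roots: r = -1 (double root)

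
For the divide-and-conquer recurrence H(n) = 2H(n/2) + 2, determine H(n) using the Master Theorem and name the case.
Master Theorem template: H(n) = a·H(n/b) + f(n).
Here: a=2, b=2, f(n)=2
Compute log_b(a) = log_2(2) = 1.
f(n) = 2 = O(n^(1-ε)) with ε = 1. Case 1: H(n) = Θ(n^log_b(a)) = Θ(n).

Case 1: H(n) = Θ(n)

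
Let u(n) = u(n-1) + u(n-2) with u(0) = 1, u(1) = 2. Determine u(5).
Computing the sequence terms:
1, 2, 3, 5, 8, 13

13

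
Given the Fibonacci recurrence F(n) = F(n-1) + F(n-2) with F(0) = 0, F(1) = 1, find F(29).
Computing the sequence terms:
0, 1, 1, 2, 3, 5, 8, 13, 21, 34, 55, 89, 144, 233, 377, 610, 987, 1597, 2584, 4181, 6765, 10946, 17711, 28657, 46368, 75025, 121393, 196418, 317811, 514229

514229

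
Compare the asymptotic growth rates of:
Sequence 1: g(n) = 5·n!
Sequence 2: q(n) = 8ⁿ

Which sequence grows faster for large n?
Comparing growth rates:
Growth-rate hierarchy: log n ≺ any polynomial ≺ any exponential cⁿ (c>1) ≺ n! ≺ nⁿ.
factorial dominates exponential base 8 asymptotically.

g(n) grows faster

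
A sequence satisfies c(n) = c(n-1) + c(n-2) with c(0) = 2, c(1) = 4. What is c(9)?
Computing the sequence terms:
2, 4, 6, 10, 16, 26, 42, 68, 110, 178

178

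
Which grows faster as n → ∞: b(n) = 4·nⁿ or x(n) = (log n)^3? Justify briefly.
Comparing growth rates:
Growth-rate hierarchy: log n ≺ any polynomial ≺ any exponential cⁿ (c>1) ≺ n! ≺ nⁿ.
super-exponential nⁿ dominates polylogarithmic (log n)^3 asymptotically.

b(n) grows faster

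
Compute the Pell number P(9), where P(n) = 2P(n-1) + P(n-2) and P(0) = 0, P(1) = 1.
Computing the sequence terms:
0, 1, 2, 5, 12, 29, 70, 169, 408, 985

985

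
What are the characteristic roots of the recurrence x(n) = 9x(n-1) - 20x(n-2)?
Substitute x(n) = rⁿ and divide through by rⁿ⁻²: r² - 9r + 20 = 0
Factor: (r - 5)(r - 4) = 0, so r = 5, 4.
General solution: x(n) = A·5ⁿ + B·4ⁿ

Characteristic: r² - 9r + 20 = 0, Roots: r = 5, 4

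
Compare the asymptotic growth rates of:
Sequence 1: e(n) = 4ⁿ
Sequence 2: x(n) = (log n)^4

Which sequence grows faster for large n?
Comparing growth rates:
Growth-rate hierarchy: log n ≺ any polynomial ≺ any exponential cⁿ (c>1) ≺ n! ≺ nⁿ.
exponential base 4 dominates polylogarithmic (log n)^4 asymptotically.

e(n) grows faster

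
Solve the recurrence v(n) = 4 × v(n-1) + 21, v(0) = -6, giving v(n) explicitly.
Recurrence: v(n) = 4 × v(n-1) + 21, initial: v(0) = -6.
Try v(n) = A·4ⁿ + C. Substituting: A·4ⁿ + C = 4(A·4ⁿ⁻¹ + C) + 21 = A·4ⁿ + 4C + 21, so C = 4C + 21, giving C = -7. Then v(0) = A - 7 = -6 gives A = 1.

v(n) = 4ⁿ - 7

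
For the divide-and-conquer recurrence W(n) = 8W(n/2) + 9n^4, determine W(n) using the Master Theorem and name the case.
Master Theorem template: W(n) = a·W(n/b) + f(n).
Here: a=8, b=2, f(n)=9n^4
Compute log_b(a) = log_2(8) = 3.
f(n) = 9n^4 = Ω(n^(3+ε)) with ε = 1, and the regularity condition holds (a·f(n/b) = (a/b^4)·f(n) with a/b^4 = 2^-1 < 1). Case 3: W(n) = Θ(f(n)) = Θ(n^4).

Case 3: W(n) = Θ(n^4)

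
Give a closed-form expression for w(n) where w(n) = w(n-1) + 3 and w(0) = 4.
Recurrence: w(n) = w(n-1) + 3, initial: w(0) = 4.
Each step adds 3, so w(n) = w(0) + 3n = 3n + 4.

w(n) = 3n + 4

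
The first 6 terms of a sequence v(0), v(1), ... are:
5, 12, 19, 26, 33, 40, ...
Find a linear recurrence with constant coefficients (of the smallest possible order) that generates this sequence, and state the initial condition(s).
Look for the lowest-order linear relation among consecutive terms.
Observation: consecutive differences are constant (= 7).
Check at n=2: 1·12 + 7 = 19. ✓

v(n) = v(n-1) + 7, v(0) = 5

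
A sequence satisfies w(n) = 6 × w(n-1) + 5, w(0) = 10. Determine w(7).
Computing step by step:
w(0) = 10
w(1) = 6 × 10 + 5 = 65
w(2) = 6 × 65 + 5 = 395
w(3) = 6 × 395 + 5 = 2375
w(4) = 6 × 2375 + 5 = 14255
w(5) = 6 × 14255 + 5 = 85535
w(6) = 6 × 85535 + 5 = 513215
w(7) = 6 × 513215 + 5 = 3079295

3079295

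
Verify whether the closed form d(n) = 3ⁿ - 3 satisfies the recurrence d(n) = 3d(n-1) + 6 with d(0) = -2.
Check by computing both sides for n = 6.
From the recurrence with d(0) = -2:
  d(0) = -2, d(1) = 0, d(2) = 6, d(3) = 24, d(4) = 78, d(5) = 240, d(6) = 726
  so the recurrence gives d(6) = 726.
From the proposed closed form d(n) = 3ⁿ - 3:
  d(6) = 726.
Both sides give 726 at n = 6, and the initial condition(s) match, so the closed form is consistent.

Yes, the closed form is correct.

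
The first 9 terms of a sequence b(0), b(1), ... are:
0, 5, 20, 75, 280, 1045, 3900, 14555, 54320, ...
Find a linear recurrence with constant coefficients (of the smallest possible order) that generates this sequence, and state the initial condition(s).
Look for the lowest-order linear relation among consecutive terms.
Observation: b(n) - 4·b(n-1) - (-1)·b(n-2) = 0 holds for the shown terms, and no order-1 relation b(n) = α·b(n-1) + β fits.
Check at n=3: 4·20 + (-1)·5 = 75. ✓

b(n) = 4b(n-1) - b(n-2), b(0) = 0, b(1) = 5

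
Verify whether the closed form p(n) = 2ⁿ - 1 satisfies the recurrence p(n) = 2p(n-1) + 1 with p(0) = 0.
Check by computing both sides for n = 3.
From the recurrence with p(0) = 0:
  p(0) = 0, p(1) = 1, p(2) = 3, p(3) = 7
  so the recurrence gives p(3) = 7.
From the proposed closed form p(n) = 2ⁿ - 1:
  p(3) = 7.
Both sides give 7 at n = 3, and the initial condition(s) match, so the closed form is consistent.

Yes, the closed form is correct.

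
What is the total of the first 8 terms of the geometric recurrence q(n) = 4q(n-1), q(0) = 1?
Computing the sequence terms: 1, 4, 16, 64, 256, 1024, 4096, 16384
Adding these values together:

21845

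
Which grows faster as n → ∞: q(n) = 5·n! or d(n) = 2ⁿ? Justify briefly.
Comparing growth rates:
Growth-rate hierarchy: log n ≺ any polynomial ≺ any exponential cⁿ (c>1) ≺ n! ≺ nⁿ.
factorial dominates exponential base 2 asymptotically.

q(n) grows faster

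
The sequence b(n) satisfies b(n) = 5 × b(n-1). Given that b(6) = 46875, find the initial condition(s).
In general b(n) = 5ⁿ · b(0). At n = 6: b(0) = b(6) / 5^6 = 46875 / 15625 = 3.

b(0) = 3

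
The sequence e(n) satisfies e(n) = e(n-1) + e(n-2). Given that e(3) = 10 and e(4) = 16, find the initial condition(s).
Work backwards using e(k) = e(k+2) - e(k+1):
e(2) = e(4) - e(3) = 16 - 10 = 6
e(1) = e(3) - e(2) = 10 - 6 = 4
e(0) = e(2) - e(1) = 6 - 4 = 2

e(0) = 2, e(1) = 4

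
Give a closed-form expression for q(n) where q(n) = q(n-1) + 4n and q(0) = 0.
Recurrence: q(n) = q(n-1) + 4n, initial: q(0) = 0.
Telescoping: q(n) = q(0) + 4·Σᵢ₌₁ⁿ i = 0 + 4·n(n+1)/2.

q(n) = 4·n(n+1)/2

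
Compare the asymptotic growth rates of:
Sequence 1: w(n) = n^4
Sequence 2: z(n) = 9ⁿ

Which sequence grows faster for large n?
Comparing growth rates:
Growth-rate hierarchy: log n ≺ any polynomial ≺ any exponential cⁿ (c>1) ≺ n! ≺ nⁿ.
exponential base 9 dominates polynomial degree 4 asymptotically.

z(n) grows faster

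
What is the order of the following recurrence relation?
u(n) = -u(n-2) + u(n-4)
The order is the largest lag k for which u(n-k) appears. Here the deepest term is u(n-4), so the order is 4.

Order 4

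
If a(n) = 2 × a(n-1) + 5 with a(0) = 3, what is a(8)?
Computing step by step:
a(0) = 3
a(1) = 2 × 3 + 5 = 11
a(2) = 2 × 11 + 5 = 27
a(3) = 2 × 27 + 5 = 59
a(4) = 2 × 59 + 5 = 123
a(5) = 2 × 123 + 5 = 251
a(6) = 2 × 251 + 5 = 507
a(7) = 2 × 507 + 5 = 1019
a(8) = 2 × 1019 + 5 = 2043

2043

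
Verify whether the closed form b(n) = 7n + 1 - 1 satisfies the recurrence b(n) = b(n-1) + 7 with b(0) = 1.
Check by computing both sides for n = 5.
From the recurrence with b(0) = 1:
  b(0) = 1, b(1) = 8, b(2) = 15, b(3) = 22, b(4) = 29, b(5) = 36
  so the recurrence gives b(5) = 36.
From the proposed closed form b(n) = 7n + 1 - 1:
  b(5) = 35.
The recurrence gives 36 but the closed form gives 35, so the closed form does not satisfy the recurrence.

No, the closed form is incorrect.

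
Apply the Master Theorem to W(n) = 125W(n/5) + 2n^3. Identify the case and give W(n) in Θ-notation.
Master Theorem template: W(n) = a·W(n/b) + f(n).
Here: a=125, b=5, f(n)=2n^3
Compute log_b(a) = log_5(125) = 3.
f(n) = 2n^3 = Θ(n^3). Case 2: W(n) = Θ(n^3 log n).

Case 2: W(n) = Θ(n^3 log n)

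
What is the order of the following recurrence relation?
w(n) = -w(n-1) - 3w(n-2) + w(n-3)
The order is the largest lag k for which w(n-k) appears. Here the deepest term is w(n-3), so the order is 3.

Order 3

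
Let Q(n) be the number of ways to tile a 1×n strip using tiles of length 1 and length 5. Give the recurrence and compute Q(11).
Condition on the last tile: it has length 1 (leaving a 1×(n-1) strip) or length 5 (leaving a 1×(n-5) strip), so Q(n) = Q(n-1) + Q(n-5) (order-5 linear recurrence).
For 0 ≤ i < 5 only unit tiles fit, so Q(i) = 1.
Iterating the recurrence: Q(5) = 2, Q(6) = 3, Q(7) = 4, Q(8) = 5, Q(9) = 6, Q(10) = 8, Q(11) = 11.

Q(n) = Q(n-1) + Q(n-5), with Q(i) = 1 for 0 ≤ i < 5; Q(11) = 11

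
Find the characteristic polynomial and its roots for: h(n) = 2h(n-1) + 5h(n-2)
Substitute h(n) = rⁿ and divide through by rⁿ⁻²: r² - 2r - 5 = 0
Discriminant: 2² + 4·5 = 24, not a perfect square, so by the quadratic formula r = (2 ± √24)/2.
General solution: h(n) = A·r₁ⁿ + B·r₂ⁿ where r₁,r₂ = (2 ± √24)/2

Characteristic: r² - 2r - 5 = 0, Roots: r = (2 ± √24)/2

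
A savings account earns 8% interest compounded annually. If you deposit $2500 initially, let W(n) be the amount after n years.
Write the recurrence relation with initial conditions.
Each year the balance grows by 8%, i.e. is multiplied by 1 + 8/100 = 1.08, so W(n) = 1.08 × W(n-1). The initial deposit gives W(0) = 2500.
Unrolling gives the closed form W(n) = 2500 × (1.08)ⁿ.

W(n) = 1.08 × W(n-1), W(0) = 2500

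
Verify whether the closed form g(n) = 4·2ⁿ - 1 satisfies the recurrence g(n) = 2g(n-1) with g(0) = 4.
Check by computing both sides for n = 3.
From the recurrence with g(0) = 4:
  g(0) = 4, g(1) = 8, g(2) = 16, g(3) = 32
  so the recurrence gives g(3) = 32.
From the proposed closed form g(n) = 4·2ⁿ - 1:
  g(3) = 31.
The recurrence gives 32 but the closed form gives 31, so the closed form does not satisfy the recurrence.

No, the closed form is incorrect.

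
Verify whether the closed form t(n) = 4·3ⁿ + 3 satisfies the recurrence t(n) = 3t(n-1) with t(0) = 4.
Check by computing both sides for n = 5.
From the recurrence with t(0) = 4:
  t(0) = 4, t(1) = 12, t(2) = 36, t(3) = 108, t(4) = 324, t(5) = 972
  so the recurrence gives t(5) = 972.
From the proposed closed form t(n) = 4·3ⁿ + 3:
  t(5) = 975.
The recurrence gives 972 but the closed form gives 975, so the closed form does not satisfy the recurrence.

No, the closed form is incorrect.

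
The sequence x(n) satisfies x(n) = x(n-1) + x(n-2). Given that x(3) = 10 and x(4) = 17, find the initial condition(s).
Work backwards using x(k) = x(k+2) - x(k+1):
x(2) = x(4) - x(3) = 17 - 10 = 7
x(1) = x(3) - x(2) = 10 - 7 = 3
x(0) = x(2) - x(1) = 7 - 3 = 4

x(0) = 4, x(1) = 3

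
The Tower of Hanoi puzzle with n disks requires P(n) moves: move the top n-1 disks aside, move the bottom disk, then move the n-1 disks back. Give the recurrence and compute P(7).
Moving n disks = move the top n-1 disks aside (P(n-1) moves) + move the largest disk (1 move) + move the n-1 disks back on top (P(n-1) moves), so P(n) = 2P(n-1) + 1, with P(1) = 1 (a single disk takes one move).
First terms: 1, 3, 7, 15, 31, 63, … — each is one less than a power of 2. Indeed P(n) + 1 = 2(P(n-1) + 1) with P(1) + 1 = 2, so P(n) + 1 = 2ⁿ and P(n) = 2ⁿ - 1.
Hence P(7) = 2^7 - 1 = 128 - 1 = 127.

P(n) = 2P(n-1) + 1, P(1) = 1; P(7) = 127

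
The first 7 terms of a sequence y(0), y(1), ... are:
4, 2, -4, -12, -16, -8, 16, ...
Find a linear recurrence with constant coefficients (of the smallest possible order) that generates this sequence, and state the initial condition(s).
Look for the lowest-order linear relation among consecutive terms.
Observation: y(n) - 2·y(n-1) - (-2)·y(n-2) = 0 holds for the shown terms, and no order-1 relation y(n) = α·y(n-1) + β fits.
Check at n=3: 2·-4 + (-2)·2 = -12. ✓

y(n) = 2y(n-1) - 2y(n-2), y(0) = 4, y(1) = 2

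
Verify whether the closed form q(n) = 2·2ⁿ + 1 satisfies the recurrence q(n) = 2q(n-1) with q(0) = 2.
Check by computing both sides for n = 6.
From the recurrence with q(0) = 2:
  q(0) = 2, q(1) = 4, q(2) = 8, q(3) = 16, q(4) = 32, q(5) = 64, q(6) = 128
  so the recurrence gives q(6) = 128.
From the proposed closed form q(n) = 2·2ⁿ + 1:
  q(6) = 129.
The recurrence gives 128 but the closed form gives 129, so the closed form does not satisfy the recurrence.

No, the closed form is incorrect.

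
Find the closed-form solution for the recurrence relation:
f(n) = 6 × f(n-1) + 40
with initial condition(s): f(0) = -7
Recurrence: f(n) = 6 × f(n-1) + 40, initial: f(0) = -7.
Try f(n) = A·6ⁿ + C. Substituting: A·6ⁿ + C = 6(A·6ⁿ⁻¹ + C) + 40 = A·6ⁿ + 6C + 40, so C = 6C + 40, giving C = -8. Then f(0) = A - 8 = -7 gives A = 1.

f(n) = 6ⁿ - 8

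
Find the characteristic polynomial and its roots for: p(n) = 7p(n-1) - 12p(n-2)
Substitute p(n) = rⁿ and divide through by rⁿ⁻²: r² - 7r + 12 = 0
Factor: (r - 3)(r - 4) = 0, so r = 3, 4.
General solution: p(n) = A·3ⁿ + B·4ⁿ

Characteristic: r² - 7r + 12 = 0, Roots: r = 3, 4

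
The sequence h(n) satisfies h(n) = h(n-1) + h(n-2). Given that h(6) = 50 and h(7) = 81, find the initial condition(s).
Work backwards using h(k) = h(k+2) - h(k+1):
h(5) = h(7) - h(6) = 81 - 50 = 31
h(4) = h(6) - h(5) = 50 - 31 = 19
h(3) = h(5) - h(4) = 31 - 19 = 12
h(2) = h(4) - h(3) = 19 - 12 = 7
h(1) = h(3) - h(2) = 12 - 7 = 5
h(0) = h(2) - h(1) = 7 - 5 = 2

h(0) = 2, h(1) = 5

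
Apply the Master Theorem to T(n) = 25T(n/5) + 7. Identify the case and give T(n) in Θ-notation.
Master Theorem template: T(n) = a·T(n/b) + f(n).
Here: a=25, b=5, f(n)=7
Compute log_b(a) = log_5(25) = 2.
f(n) = 7 = O(n^(2-ε)) with ε = 2. Case 1: T(n) = Θ(n^log_b(a)) = Θ(n^2).

Case 1: T(n) = Θ(n^2)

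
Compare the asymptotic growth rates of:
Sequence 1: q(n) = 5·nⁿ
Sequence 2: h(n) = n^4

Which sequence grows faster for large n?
Comparing growth rates:
Growth-rate hierarchy: log n ≺ any polynomial ≺ any exponential cⁿ (c>1) ≺ n! ≺ nⁿ.
super-exponential nⁿ dominates polynomial degree 4 asymptotically.

q(n) grows faster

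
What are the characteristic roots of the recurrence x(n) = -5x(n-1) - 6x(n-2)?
Substitute x(n) = rⁿ and divide through by rⁿ⁻²: r² + 5r + 6 = 0
Factor: (r + 3)(r + 2) = 0, so r = -3, -2.
General solution: x(n) = A·(-3)ⁿ + B·(-2)ⁿ

Characteristic: r² + 5r + 6 = 0, Roots: r = -3, -2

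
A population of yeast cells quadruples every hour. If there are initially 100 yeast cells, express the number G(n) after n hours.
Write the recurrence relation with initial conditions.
Each hour multiplies the count by 4, so the count after n hours depends only on the count after n-1 hours: G(n) = 4 × G(n-1). The starting count gives G(0) = 100.
Unrolling n times gives the closed form G(n) = 100 × 4ⁿ.

G(n) = 4 × G(n-1), G(0) = 100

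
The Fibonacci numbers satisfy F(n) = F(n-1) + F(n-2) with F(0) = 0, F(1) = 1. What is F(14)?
Computing the sequence terms:
0, 1, 1, 2, 3, 5, 8, 13, 21, 34, 55, 89, 144, 233, 377

377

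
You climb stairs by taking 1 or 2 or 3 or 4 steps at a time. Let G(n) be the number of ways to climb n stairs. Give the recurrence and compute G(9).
Condition on the size of the last step (1 to 4): before it there were n-1, …, n-4 stairs climbed, and these cases are disjoint, so G(n) = G(n-1) + G(n-2) + G(n-3) + G(n-4) (order-4 linear recurrence).
Initial conditions by direct count (compositions of i into parts ≤ 4): G(1) = 1; G(2) = 2; G(3) = 4; G(4) = 8.
Iterating the recurrence: G(5) = 15, G(6) = 29, G(7) = 56, G(8) = 108, G(9) = 208.

G(n) = G(n-1) + G(n-2) + G(n-3) + G(n-4), G(1) = 1, G(2) = 2, G(3) = 4, G(4) = 8; G(9) = 208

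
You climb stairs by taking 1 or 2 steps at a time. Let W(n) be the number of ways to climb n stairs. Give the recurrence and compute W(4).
Condition on the size of the last step (1 to 2): before it there were n-1, …, n-2 stairs climbed, and these cases are disjoint, so W(n) = W(n-1) + W(n-2) (Fibonacci-type sequence).
Initial conditions by direct count (compositions of i into parts ≤ 2): W(1) = 1; W(2) = 2.
Iterating the recurrence: W(3) = 3, W(4) = 5.

W(n) = W(n-1) + W(n-2), W(1) = 1, W(2) = 2; W(4) = 5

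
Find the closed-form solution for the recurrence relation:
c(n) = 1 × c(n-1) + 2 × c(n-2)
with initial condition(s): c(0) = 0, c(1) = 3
Recurrence: c(n) = 1 × c(n-1) + 2 × c(n-2), initial: c(0) = 0, c(1) = 3.
Characteristic equation: r² - 1r - 2 = 0, which factors as (r - 2)(r + 1) = 0, so r = 2, -1. General solution c(n) = A·2ⁿ + B·(-1)ⁿ. From c(0) = 0: A + B = 0. From c(1) = 3: 2A - 1B = 3. Solving gives A = 1, B = -1.

c(n) = 2ⁿ - (-1)ⁿ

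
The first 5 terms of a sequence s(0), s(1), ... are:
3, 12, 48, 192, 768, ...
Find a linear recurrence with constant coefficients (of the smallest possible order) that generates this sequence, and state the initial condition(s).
Look for the lowest-order linear relation among consecutive terms.
Observation: each term is 4× the previous.
Check at n=2: 4·12 = 48. ✓

s(n) = 4 × s(n-1), s(0) = 3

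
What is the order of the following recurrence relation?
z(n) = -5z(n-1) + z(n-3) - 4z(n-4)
The order is the largest lag k for which z(n-k) appears. Here the deepest term is z(n-4), so the order is 4.

Order 4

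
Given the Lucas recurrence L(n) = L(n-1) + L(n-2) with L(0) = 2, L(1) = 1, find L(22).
Computing the sequence terms:
2, 1, 3, 4, 7, 11, 18, 29, 47, 76, 123, 199, 322, 521, 843, 1364, 2207, 3571, 5778, 9349, 15127, 24476, 39603

39603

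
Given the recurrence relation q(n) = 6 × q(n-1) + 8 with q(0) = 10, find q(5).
Computing step by step:
q(0) = 10
q(1) = 6 × 10 + 8 = 68
q(2) = 6 × 68 + 8 = 416
q(3) = 6 × 416 + 8 = 2504
q(4) = 6 × 2504 + 8 = 15032
q(5) = 6 × 15032 + 8 = 90200

90200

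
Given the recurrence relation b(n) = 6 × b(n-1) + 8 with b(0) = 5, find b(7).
Computing step by step:
b(0) = 5
b(1) = 6 × 5 + 8 = 38
b(2) = 6 × 38 + 8 = 236
b(3) = 6 × 236 + 8 = 1424
b(4) = 6 × 1424 + 8 = 8552
b(5) = 6 × 8552 + 8 = 51320
b(6) = 6 × 51320 + 8 = 307928
b(7) = 6 × 307928 + 8 = 1847576

1847576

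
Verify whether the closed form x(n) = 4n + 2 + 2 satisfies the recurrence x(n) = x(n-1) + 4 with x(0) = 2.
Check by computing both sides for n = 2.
From the recurrence with x(0) = 2:
  x(0) = 2, x(1) = 6, x(2) = 10
  so the recurrence gives x(2) = 10.
From the proposed closed form x(n) = 4n + 2 + 2:
  x(2) = 12.
The recurrence gives 10 but the closed form gives 12, so the closed form does not satisfy the recurrence.

No, the closed form is incorrect.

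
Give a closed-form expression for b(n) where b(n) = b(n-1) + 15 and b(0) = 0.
Recurrence: b(n) = b(n-1) + 15, initial: b(0) = 0.
Each step adds 15, so b(n) = b(0) + 15n = 15n.

b(n) = 15n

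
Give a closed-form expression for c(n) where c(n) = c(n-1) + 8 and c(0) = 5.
Recurrence: c(n) = c(n-1) + 8, initial: c(0) = 5.
Each step adds 8, so c(n) = c(0) + 8n = 8n + 5.

c(n) = 8n + 5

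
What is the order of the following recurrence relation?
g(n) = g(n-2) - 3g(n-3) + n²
The order is the largest lag k for which g(n-k) appears. Here the deepest term is g(n-3) (the n² term is non-homogeneous and does not affect the order), so the order is 3.

Order 3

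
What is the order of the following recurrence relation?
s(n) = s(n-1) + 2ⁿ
The order is the largest lag k for which s(n-k) appears. Here the deepest term is s(n-1) (the 2ⁿ term is non-homogeneous and does not affect the order), so the order is 1.

Order 1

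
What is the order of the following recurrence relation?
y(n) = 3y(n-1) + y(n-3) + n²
The order is the largest lag k for which y(n-k) appears. Here the deepest term is y(n-3) (the n² term is non-homogeneous and does not affect the order), so the order is 3.

Order 3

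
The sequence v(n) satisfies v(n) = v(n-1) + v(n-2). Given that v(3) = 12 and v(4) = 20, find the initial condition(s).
Work backwards using v(k) = v(k+2) - v(k+1):
v(2) = v(4) - v(3) = 20 - 12 = 8
v(1) = v(3) - v(2) = 12 - 8 = 4
v(0) = v(2) - v(1) = 8 - 4 = 4

v(0) = 4, v(1) = 4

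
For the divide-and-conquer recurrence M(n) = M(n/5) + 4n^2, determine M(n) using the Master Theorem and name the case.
Master Theorem template: M(n) = a·M(n/b) + f(n).
Here: a=1, b=5, f(n)=4n^2
Compute log_b(a) = log_5(1) = 0.
f(n) = 4n^2 = Ω(n^(0+ε)) with ε = 2, and the regularity condition holds (a·f(n/b) = (a/b^2)·f(n) with a/b^2 = 5^-2 < 1). Case 3: M(n) = Θ(f(n)) = Θ(n^2).

Case 3: M(n) = Θ(n^2)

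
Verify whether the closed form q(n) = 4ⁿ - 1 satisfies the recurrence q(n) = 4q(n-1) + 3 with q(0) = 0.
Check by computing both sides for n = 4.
From the recurrence with q(0) = 0:
  q(0) = 0, q(1) = 3, q(2) = 15, q(3) = 63, q(4) = 255
  so the recurrence gives q(4) = 255.
From the proposed closed form q(n) = 4ⁿ - 1:
  q(4) = 255.
Both sides give 255 at n = 4, and the initial condition(s) match, so the closed form is consistent.

Yes, the closed form is correct.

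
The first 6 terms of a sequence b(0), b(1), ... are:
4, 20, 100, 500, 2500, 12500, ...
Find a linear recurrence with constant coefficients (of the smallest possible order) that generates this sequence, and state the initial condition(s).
Look for the lowest-order linear relation among consecutive terms.
Observation: each term is 5× the previous.
Check at n=2: 5·20 = 100. ✓

b(n) = 5 × b(n-1), b(0) = 4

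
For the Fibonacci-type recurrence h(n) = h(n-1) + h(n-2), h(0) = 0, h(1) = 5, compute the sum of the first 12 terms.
Computing the sequence terms: 0, 5, 5, 10, 15, 25, 40, 65, 105, 170, 275, 445
Adding these values together:

1160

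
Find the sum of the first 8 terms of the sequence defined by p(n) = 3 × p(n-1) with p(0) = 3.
Computing the sequence terms: 3, 9, 27, 81, 243, 729, 2187, 6561
Adding these values together:

9840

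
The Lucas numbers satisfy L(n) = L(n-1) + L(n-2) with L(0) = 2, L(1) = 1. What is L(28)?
Computing the sequence terms:
2, 1, 3, 4, 7, 11, 18, 29, 47, 76, 123, 199, 322, 521, 843, 1364, 2207, 3571, 5778, 9349, 15127, 24476, 39603, 64079, 103682, 167761, 271443, 439204, 710647

710647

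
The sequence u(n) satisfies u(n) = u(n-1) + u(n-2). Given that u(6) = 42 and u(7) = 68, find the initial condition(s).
Work backwards using u(k) = u(k+2) - u(k+1):
u(5) = u(7) - u(6) = 68 - 42 = 26
u(4) = u(6) - u(5) = 42 - 26 = 16
u(3) = u(5) - u(4) = 26 - 16 = 10
u(2) = u(4) - u(3) = 16 - 10 = 6
u(1) = u(3) - u(2) = 10 - 6 = 4
u(0) = u(2) - u(1) = 6 - 4 = 2

u(0) = 2, u(1) = 4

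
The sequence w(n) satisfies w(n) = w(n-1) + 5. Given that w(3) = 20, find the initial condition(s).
w(3) = w(0) + 3·5, so w(0) = 20 - 15 = 5.

w(0) = 5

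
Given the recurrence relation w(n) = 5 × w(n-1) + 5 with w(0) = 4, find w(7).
Computing step by step:
w(0) = 4
w(1) = 5 × 4 + 5 = 25
w(2) = 5 × 25 + 5 = 130
w(3) = 5 × 130 + 5 = 655
w(4) = 5 × 655 + 5 = 3280
w(5) = 5 × 3280 + 5 = 16405
w(6) = 5 × 16405 + 5 = 82030
w(7) = 5 × 82030 + 5 = 410155

410155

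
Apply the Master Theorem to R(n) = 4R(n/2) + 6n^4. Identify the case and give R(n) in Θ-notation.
Master Theorem template: R(n) = a·R(n/b) + f(n).
Here: a=4, b=2, f(n)=6n^4
Compute log_b(a) = log_2(4) = 2.
f(n) = 6n^4 = Ω(n^(2+ε)) with ε = 2, and the regularity condition holds (a·f(n/b) = (a/b^4)·f(n) with a/b^4 = 2^-2 < 1). Case 3: R(n) = Θ(f(n)) = Θ(n^4).

Case 3: R(n) = Θ(n^4)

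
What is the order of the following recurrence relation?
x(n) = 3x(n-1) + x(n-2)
The order is the largest lag k for which x(n-k) appears. Here the deepest term is x(n-2), so the order is 2.

Order 2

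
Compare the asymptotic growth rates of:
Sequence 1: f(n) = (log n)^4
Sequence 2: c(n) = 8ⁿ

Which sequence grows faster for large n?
Comparing growth rates:
Growth-rate hierarchy: log n ≺ any polynomial ≺ any exponential cⁿ (c>1) ≺ n! ≺ nⁿ.
exponential base 8 dominates polylogarithmic (log n)^4 asymptotically.

c(n) grows faster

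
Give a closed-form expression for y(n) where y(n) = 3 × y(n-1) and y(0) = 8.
Recurrence: y(n) = 3 × y(n-1), initial: y(0) = 8.
Each term is 3 times the previous, so this is geometric with ratio 3. After n steps: y(n) = y(0)·3ⁿ = 8·3ⁿ.

y(n) = 8·3ⁿ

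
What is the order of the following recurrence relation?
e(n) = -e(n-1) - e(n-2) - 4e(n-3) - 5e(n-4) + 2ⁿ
The order is the largest lag k for which e(n-k) appears. Here the deepest term is e(n-4) (the 2ⁿ term is non-homogeneous and does not affect the order), so the order is 4.

Order 4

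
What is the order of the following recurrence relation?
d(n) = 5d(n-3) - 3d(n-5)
The order is the largest lag k for which d(n-k) appears. Here the deepest term is d(n-5), so the order is 5.

Order 5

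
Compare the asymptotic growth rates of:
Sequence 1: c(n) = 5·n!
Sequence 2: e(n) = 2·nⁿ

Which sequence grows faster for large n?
Comparing growth rates:
Growth-rate hierarchy: log n ≺ any polynomial ≺ any exponential cⁿ (c>1) ≺ n! ≺ nⁿ.
super-exponential nⁿ dominates factorial asymptotically.

e(n) grows faster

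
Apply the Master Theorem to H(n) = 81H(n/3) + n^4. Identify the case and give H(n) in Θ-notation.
Master Theorem template: H(n) = a·H(n/b) + f(n).
Here: a=81, b=3, f(n)=n^4
Compute log_b(a) = log_3(81) = 4.
f(n) = n^4 = Θ(n^4). Case 2: H(n) = Θ(n^4 log n).

Case 2: H(n) = Θ(n^4 log n)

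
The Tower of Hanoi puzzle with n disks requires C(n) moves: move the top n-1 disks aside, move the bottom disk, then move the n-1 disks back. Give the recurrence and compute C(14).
Moving n disks = move the top n-1 disks aside (C(n-1) moves) + move the largest disk (1 move) + move the n-1 disks back on top (C(n-1) moves), so C(n) = 2C(n-1) + 1, with C(1) = 1 (a single disk takes one move).
First terms: 1, 3, 7, 15, 31, 63, … — each is one less than a power of 2. Indeed C(n) + 1 = 2(C(n-1) + 1) with C(1) + 1 = 2, so C(n) + 1 = 2ⁿ and C(n) = 2ⁿ - 1.
Hence C(14) = 2^14 - 1 = 16384 - 1 = 16383.

C(n) = 2C(n-1) + 1, C(1) = 1; C(14) = 16383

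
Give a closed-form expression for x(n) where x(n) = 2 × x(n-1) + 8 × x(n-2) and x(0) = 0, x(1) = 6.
Recurrence: x(n) = 2 × x(n-1) + 8 × x(n-2), initial: x(0) = 0, x(1) = 6.
Characteristic equation: r² - 2r - 8 = 0, which factors as (r - 4)(r + 2) = 0, so r = 4, -2. General solution x(n) = A·4ⁿ + B·(-2)ⁿ. From x(0) = 0: A + B = 0. From x(1) = 6: 4A - 2B = 6. Solving gives A = 1, B = -1.

x(n) = 4ⁿ - (-2)ⁿ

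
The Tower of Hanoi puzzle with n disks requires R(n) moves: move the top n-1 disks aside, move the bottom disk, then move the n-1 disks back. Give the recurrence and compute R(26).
Moving n disks = move the top n-1 disks aside (R(n-1) moves) + move the largest disk (1 move) + move the n-1 disks back on top (R(n-1) moves), so R(n) = 2R(n-1) + 1, with R(1) = 1 (a single disk takes one move).
First terms: 1, 3, 7, 15, 31, 63, … — each is one less than a power of 2. Indeed R(n) + 1 = 2(R(n-1) + 1) with R(1) + 1 = 2, so R(n) + 1 = 2ⁿ and R(n) = 2ⁿ - 1.
Hence R(26) = 2^26 - 1 = 67108864 - 1 = 67108863.

R(n) = 2R(n-1) + 1, R(1) = 1; R(26) = 67108863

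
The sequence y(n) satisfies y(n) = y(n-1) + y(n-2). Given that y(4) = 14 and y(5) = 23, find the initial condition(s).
Work backwards using y(k) = y(k+2) - y(k+1):
y(3) = y(5) - y(4) = 23 - 14 = 9
y(2) = y(4) - y(3) = 14 - 9 = 5
y(1) = y(3) - y(2) = 9 - 5 = 4
y(0) = y(2) - y(1) = 5 - 4 = 1

y(0) = 1, y(1) = 4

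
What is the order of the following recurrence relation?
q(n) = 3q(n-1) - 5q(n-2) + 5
The order is the largest lag k for which q(n-k) appears. Here the deepest term is q(n-2) (the 5 term is non-homogeneous and does not affect the order), so the order is 2.

Order 2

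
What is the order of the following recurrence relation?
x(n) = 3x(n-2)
The order is the largest lag k for which x(n-k) appears. Here the deepest term is x(n-2), so the order is 2.

Order 2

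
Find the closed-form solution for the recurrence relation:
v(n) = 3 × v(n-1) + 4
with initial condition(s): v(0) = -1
Recurrence: v(n) = 3 × v(n-1) + 4, initial: v(0) = -1.
Try v(n) = A·3ⁿ + C. Substituting: A·3ⁿ + C = 3(A·3ⁿ⁻¹ + C) + 4 = A·3ⁿ + 3C + 4, so C = 3C + 4, giving C = -2. Then v(0) = A - 2 = -1 gives A = 1.

v(n) = 3ⁿ - 2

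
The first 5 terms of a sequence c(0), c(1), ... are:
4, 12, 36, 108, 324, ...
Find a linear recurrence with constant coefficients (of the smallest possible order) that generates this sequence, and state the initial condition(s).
Look for the lowest-order linear relation among consecutive terms.
Observation: each term is 3× the previous.
Check at n=2: 3·12 = 36. ✓

c(n) = 3 × c(n-1), c(0) = 4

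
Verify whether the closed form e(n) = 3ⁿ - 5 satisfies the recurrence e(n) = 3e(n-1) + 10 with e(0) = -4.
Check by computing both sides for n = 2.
From the recurrence with e(0) = -4:
  e(0) = -4, e(1) = -2, e(2) = 4
  so the recurrence gives e(2) = 4.
From the proposed closed form e(n) = 3ⁿ - 5:
  e(2) = 4.
Both sides give 4 at n = 2, and the initial condition(s) match, so the closed form is consistent.

Yes, the closed form is correct.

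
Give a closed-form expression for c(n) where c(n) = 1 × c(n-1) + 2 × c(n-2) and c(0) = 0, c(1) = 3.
Recurrence: c(n) = 1 × c(n-1) + 2 × c(n-2), initial: c(0) = 0, c(1) = 3.
Characteristic equation: r² - 1r - 2 = 0, which factors as (r - 2)(r + 1) = 0, so r = 2, -1. General solution c(n) = A·2ⁿ + B·(-1)ⁿ. From c(0) = 0: A + B = 0. From c(1) = 3: 2A - 1B = 3. Solving gives A = 1, B = -1.

c(n) = 2ⁿ - (-1)ⁿ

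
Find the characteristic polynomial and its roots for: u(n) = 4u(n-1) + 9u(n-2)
Substitute u(n) = rⁿ and divide through by rⁿ⁻²: r² - 4r - 9 = 0
Discriminant: 4² + 4·9 = 52, not a perfect square, so by the quadratic formula r = (4 ± √52)/2.
General solution: u(n) = A·r₁ⁿ + B·r₂ⁿ where r₁,r₂ = (4 ± √52)/2

Characteristic: r² - 4r - 9 = 0, Roots: r = (4 ± √52)/2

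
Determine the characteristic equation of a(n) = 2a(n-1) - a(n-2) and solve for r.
Substitute a(n) = rⁿ and divide through by rⁿ⁻²: r² - 2r + 1 = 0
Factor: (r - 1)² = 0, so r = 1 (double root).
General solution: a(n) = (A + Bn)·1ⁿ

Characteristic: r² - 2r + 1 = 0, Roots: r = 1 (double root)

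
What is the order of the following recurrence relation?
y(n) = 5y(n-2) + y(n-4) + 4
The order is the largest lag k for which y(n-k) appears. Here the deepest term is y(n-4) (the 4 term is non-homogeneous and does not affect the order), so the order is 4.

Order 4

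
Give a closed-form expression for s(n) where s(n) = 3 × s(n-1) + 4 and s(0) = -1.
Recurrence: s(n) = 3 × s(n-1) + 4, initial: s(0) = -1.
Try s(n) = A·3ⁿ + C. Substituting: A·3ⁿ + C = 3(A·3ⁿ⁻¹ + C) + 4 = A·3ⁿ + 3C + 4, so C = 3C + 4, giving C = -2. Then s(0) = A - 2 = -1 gives A = 1.

s(n) = 3ⁿ - 2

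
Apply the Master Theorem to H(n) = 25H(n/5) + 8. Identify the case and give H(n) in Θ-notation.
Master Theorem template: H(n) = a·H(n/b) + f(n).
Here: a=25, b=5, f(n)=8
Compute log_b(a) = log_5(25) = 2.
f(n) = 8 = O(n^(2-ε)) with ε = 2. Case 1: H(n) = Θ(n^log_b(a)) = Θ(n^2).

Case 1: H(n) = Θ(n^2)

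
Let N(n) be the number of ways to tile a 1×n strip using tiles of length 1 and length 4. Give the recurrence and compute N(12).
Condition on the last tile: it has length 1 (leaving a 1×(n-1) strip) or length 4 (leaving a 1×(n-4) strip), so N(n) = N(n-1) + N(n-4) (order-4 linear recurrence).
For 0 ≤ i < 4 only unit tiles fit, so N(i) = 1.
Iterating the recurrence: N(4) = 2, N(5) = 3, N(6) = 4, N(7) = 5, N(8) = 7, N(9) = 10, N(10) = 14, N(11) = 19, N(12) = 26.

N(n) = N(n-1) + N(n-4), with N(i) = 1 for 0 ≤ i < 4; N(12) = 26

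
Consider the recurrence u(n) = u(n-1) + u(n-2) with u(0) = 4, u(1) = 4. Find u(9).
Computing the sequence terms:
4, 4, 8, 12, 20, 32, 52, 84, 136, 220

220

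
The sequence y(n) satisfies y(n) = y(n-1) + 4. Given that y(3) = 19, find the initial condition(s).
y(3) = y(0) + 3·4, so y(0) = 19 - 12 = 7.

y(0) = 7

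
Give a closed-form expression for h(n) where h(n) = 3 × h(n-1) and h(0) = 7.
Recurrence: h(n) = 3 × h(n-1), initial: h(0) = 7.
Each term is 3 times the previous, so this is geometric with ratio 3. After n steps: h(n) = h(0)·3ⁿ = 7·3ⁿ.

h(n) = 7·3ⁿ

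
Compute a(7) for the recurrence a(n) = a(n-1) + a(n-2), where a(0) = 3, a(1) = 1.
Computing the sequence terms:
3, 1, 4, 5, 9, 14, 23, 37

37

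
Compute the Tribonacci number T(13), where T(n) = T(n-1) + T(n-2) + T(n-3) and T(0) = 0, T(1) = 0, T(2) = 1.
Computing the sequence terms:
0, 0, 1, 1, 2, 4, 7, 13, 24, 44, 81, 149, 274, 504

504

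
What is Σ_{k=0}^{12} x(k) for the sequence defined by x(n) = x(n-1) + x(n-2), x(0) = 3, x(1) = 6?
Computing the sequence terms: 3, 6, 9, 15, 24, 39, 63, 102, 165, 267, 432, 699, 1131
Adding these values together:

2955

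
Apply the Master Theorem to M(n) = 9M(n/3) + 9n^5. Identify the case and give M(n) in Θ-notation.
Master Theorem template: M(n) = a·M(n/b) + f(n).
Here: a=9, b=3, f(n)=9n^5
Compute log_b(a) = log_3(9) = 2.
f(n) = 9n^5 = Ω(n^(2+ε)) with ε = 3, and the regularity condition holds (a·f(n/b) = (a/b^5)·f(n) with a/b^5 = 3^-3 < 1). Case 3: M(n) = Θ(f(n)) = Θ(n^5).

Case 3: M(n) = Θ(n^5)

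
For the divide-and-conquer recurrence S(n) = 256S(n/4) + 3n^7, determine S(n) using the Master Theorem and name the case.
Master Theorem template: S(n) = a·S(n/b) + f(n).
Here: a=256, b=4, f(n)=3n^7
Compute log_b(a) = log_4(256) = 4.
f(n) = 3n^7 = Ω(n^(4+ε)) with ε = 3, and the regularity condition holds (a·f(n/b) = (a/b^7)·f(n) with a/b^7 = 4^-3 < 1). Case 3: S(n) = Θ(f(n)) = Θ(n^7).

Case 3: S(n) = Θ(n^7)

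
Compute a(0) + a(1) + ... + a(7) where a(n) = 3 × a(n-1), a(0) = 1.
Computing the sequence terms: 1, 3, 9, 27, 81, 243, 729, 2187
Adding these values together:

3280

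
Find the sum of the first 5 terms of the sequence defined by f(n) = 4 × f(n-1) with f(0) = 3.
Computing the sequence terms: 3, 12, 48, 192, 768
Adding these values together:

1023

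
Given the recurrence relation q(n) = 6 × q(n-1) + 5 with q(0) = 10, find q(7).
Computing step by step:
q(0) = 10
q(1) = 6 × 10 + 5 = 65
q(2) = 6 × 65 + 5 = 395
q(3) = 6 × 395 + 5 = 2375
q(4) = 6 × 2375 + 5 = 14255
q(5) = 6 × 14255 + 5 = 85535
q(6) = 6 × 85535 + 5 = 513215
q(7) = 6 × 513215 + 5 = 3079295

3079295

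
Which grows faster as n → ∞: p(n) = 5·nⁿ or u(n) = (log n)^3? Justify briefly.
Comparing growth rates:
Growth-rate hierarchy: log n ≺ any polynomial ≺ any exponential cⁿ (c>1) ≺ n! ≺ nⁿ.
super-exponential nⁿ dominates polylogarithmic (log n)^3 asymptotically.

p(n) grows faster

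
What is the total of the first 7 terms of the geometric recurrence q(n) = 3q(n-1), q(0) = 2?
Computing the sequence terms: 2, 6, 18, 54, 162, 486, 1458
Adding these values together:

2186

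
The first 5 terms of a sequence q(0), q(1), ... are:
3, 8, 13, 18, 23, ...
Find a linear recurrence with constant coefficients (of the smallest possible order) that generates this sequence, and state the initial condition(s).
Look for the lowest-order linear relation among consecutive terms.
Observation: consecutive differences are constant (= 5).
Check at n=2: 1·8 + 5 = 13. ✓

q(n) = q(n-1) + 5, q(0) = 3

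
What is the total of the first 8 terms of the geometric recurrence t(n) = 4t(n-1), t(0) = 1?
Computing the sequence terms: 1, 4, 16, 64, 256, 1024, 4096, 16384
Adding these values together:

21845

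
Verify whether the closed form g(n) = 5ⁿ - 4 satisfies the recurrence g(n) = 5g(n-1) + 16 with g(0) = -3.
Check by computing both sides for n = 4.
From the recurrence with g(0) = -3:
  g(0) = -3, g(1) = 1, g(2) = 21, g(3) = 121, g(4) = 621
  so the recurrence gives g(4) = 621.
From the proposed closed form g(n) = 5ⁿ - 4:
  g(4) = 621.
Both sides give 621 at n = 4, and the initial condition(s) match, so the closed form is consistent.

Yes, the closed form is correct.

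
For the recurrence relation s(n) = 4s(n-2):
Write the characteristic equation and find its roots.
Substitute s(n) = rⁿ and divide through by rⁿ⁻²: r² - 4 = 0
Factor: (r + 2)(r - 2) = 0, so r = -2, 2.
General solution: s(n) = A·(-2)ⁿ + B·2ⁿ

Characteristic: r² - 4 = 0, Roots: r = -2, 2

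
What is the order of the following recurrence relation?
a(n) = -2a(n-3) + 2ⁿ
The order is the largest lag k for which a(n-k) appears. Here the deepest term is a(n-3) (the 2ⁿ term is non-homogeneous and does not affect the order), so the order is 3.

Order 3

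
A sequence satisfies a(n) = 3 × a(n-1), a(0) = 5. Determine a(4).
Computing step by step:
a(0) = 5
a(1) = 3 × 5 = 15
a(2) = 3 × 15 = 45
a(3) = 3 × 45 = 135
a(4) = 3 × 135 = 405

405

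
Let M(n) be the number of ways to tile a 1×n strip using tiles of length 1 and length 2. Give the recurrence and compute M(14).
Condition on the last tile: it has length 1 (leaving a 1×(n-1) strip) or length 2 (leaving a 1×(n-2) strip), so M(n) = M(n-1) + M(n-2) (order-2 linear recurrence).
For 0 ≤ i < 2 only unit tiles fit, so M(i) = 1.
Iterating the recurrence: M(2) = 2, M(3) = 3, M(4) = 5, M(5) = 8, M(6) = 13, M(7) = 21, M(8) = 34, M(9) = 55, M(10) = 89, M(11) = 144, M(12) = 233, M(13) = 377, M(14) = 610.

M(n) = M(n-1) + M(n-2), with M(i) = 1 for 0 ≤ i < 2; M(14) = 610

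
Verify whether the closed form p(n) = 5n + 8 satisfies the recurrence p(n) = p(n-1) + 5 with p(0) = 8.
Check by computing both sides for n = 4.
From the recurrence with p(0) = 8:
  p(0) = 8, p(1) = 13, p(2) = 18, p(3) = 23, p(4) = 28
  so the recurrence gives p(4) = 28.
From the proposed closed form p(n) = 5n + 8:
  p(4) = 28.
Both sides give 28 at n = 4, and the initial condition(s) match, so the closed form is consistent.

Yes, the closed form is correct.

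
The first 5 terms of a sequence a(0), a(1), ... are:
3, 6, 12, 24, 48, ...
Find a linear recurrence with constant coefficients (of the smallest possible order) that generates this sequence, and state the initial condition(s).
Look for the lowest-order linear relation among consecutive terms.
Observation: each term is 2× the previous.
Check at n=2: 2·6 = 12. ✓

a(n) = 2 × a(n-1), a(0) = 3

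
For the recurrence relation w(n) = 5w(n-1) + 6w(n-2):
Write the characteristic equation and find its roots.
Substitute w(n) = rⁿ and divide through by rⁿ⁻²: r² - 5r - 6 = 0
Factor: (r + 1)(r - 6) = 0, so r = -1, 6.
General solution: w(n) = A·(-1)ⁿ + B·6ⁿ

Characteristic: r² - 5r - 6 = 0, Roots: r = -1, 6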